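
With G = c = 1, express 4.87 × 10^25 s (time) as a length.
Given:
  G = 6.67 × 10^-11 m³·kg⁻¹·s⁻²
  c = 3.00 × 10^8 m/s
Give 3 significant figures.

1.46 × 10^34 m

Time → length via c.
4.87 × 10^25 s × (c) = 1.46 × 10^34 m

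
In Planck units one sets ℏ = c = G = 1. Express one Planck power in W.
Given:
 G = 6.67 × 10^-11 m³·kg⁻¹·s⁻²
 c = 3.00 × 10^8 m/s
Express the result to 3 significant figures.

3.64 × 10^52 W

P_P = c⁵/G
  = 2.43 × 10^42 / 6.67 × 10^-11
  = 3.64 × 10^52 W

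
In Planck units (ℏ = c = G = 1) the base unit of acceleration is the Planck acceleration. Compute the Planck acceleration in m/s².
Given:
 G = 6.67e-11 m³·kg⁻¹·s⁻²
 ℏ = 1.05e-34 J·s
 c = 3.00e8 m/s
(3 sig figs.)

a_P = √(c⁷/(ℏG))
  = √(3.12e103)
  = 5.59e51 m/s²

5.59e51 m/s²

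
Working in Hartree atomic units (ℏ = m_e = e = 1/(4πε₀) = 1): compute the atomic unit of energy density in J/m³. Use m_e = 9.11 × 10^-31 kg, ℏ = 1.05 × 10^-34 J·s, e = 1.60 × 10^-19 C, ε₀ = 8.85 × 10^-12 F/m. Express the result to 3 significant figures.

3.01 × 10^13 J/m³

The unique combination of the constants set to 1 with dimensions of energy density is u_au = E_h/a₀³ = m_e⁴e¹⁰/((4πε₀)⁵ℏ⁸).
E_h = 4.38 × 10^-18 J
a₀ = 5.26 × 10^-11 m
E_h/a₀³ = 3.01 × 10^13 J/m³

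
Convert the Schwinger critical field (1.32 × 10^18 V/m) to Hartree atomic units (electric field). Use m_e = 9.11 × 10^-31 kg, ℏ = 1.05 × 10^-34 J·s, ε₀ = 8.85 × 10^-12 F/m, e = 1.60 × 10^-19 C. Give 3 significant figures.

atomic unit of electric field: E_au = E_h/(e a₀) = m_e²e⁵/((4πε₀)³ℏ⁴) = 5.20 × 10^11 V/m.
1.32 × 10^18 / 5.20 × 10^11 = 2.54 × 10^6

2.54 × 10^6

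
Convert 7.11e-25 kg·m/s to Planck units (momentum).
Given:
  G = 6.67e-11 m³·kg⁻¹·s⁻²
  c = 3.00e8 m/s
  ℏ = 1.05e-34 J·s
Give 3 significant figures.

Planck momentum: p_P = √(ℏc³/G) = 6.52 kg·m/s.
7.11e-25 / 6.52 = 1.09e-25

1.09e-25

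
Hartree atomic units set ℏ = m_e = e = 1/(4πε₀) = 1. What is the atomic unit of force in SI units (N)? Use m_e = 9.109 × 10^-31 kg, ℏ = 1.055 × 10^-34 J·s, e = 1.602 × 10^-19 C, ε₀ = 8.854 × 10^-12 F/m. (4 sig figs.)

8.220 × 10^-8 N

Dimensional analysis gives F_au = E_h/a₀ = m_e²e⁶/((4πε₀)³ℏ⁴).
E_h = 4.354 × 10^-18 J
a₀ = 5.297 × 10^-11 m
E_h/a₀ = 8.220 × 10^-8 N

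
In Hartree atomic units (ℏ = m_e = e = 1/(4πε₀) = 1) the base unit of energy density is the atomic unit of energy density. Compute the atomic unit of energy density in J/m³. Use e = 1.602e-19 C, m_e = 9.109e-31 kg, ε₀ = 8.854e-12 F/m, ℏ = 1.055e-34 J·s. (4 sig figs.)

u_au = E_h/a₀³ = m_e⁴e¹⁰/((4πε₀)⁵ℏ⁸)
E_h = 4.354e-18 J
a₀ = 5.297e-11 m
E_h/a₀³ = 2.929e13 J/m³

2.929e13 J/m³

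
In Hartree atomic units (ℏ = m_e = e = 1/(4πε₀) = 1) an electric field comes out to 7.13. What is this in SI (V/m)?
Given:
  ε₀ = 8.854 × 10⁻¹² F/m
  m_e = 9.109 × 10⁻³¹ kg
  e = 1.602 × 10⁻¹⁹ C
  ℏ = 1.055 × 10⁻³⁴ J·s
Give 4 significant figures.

One atomic unit of electric field: E_au = E_h/(e a₀) = m_e²e⁵/((4πε₀)³ℏ⁴) = 5.131 × 10¹¹ V/m.
7.13 × 5.131 × 10¹¹ V/m = 3.658 × 10¹² V/m

3.658 × 10¹² V/m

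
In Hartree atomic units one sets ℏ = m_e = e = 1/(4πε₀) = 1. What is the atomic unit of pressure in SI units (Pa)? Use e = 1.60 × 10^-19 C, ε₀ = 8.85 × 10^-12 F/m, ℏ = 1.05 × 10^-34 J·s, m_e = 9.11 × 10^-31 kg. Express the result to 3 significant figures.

P_au = E_h/a₀³ = m_e⁴e¹⁰/((4πε₀)⁵ℏ⁸)
E_h = 4.38 × 10^-18 J
a₀ = 5.26 × 10^-11 m
E_h/a₀³ = 3.01 × 10^13 Pa

3.01 × 10^13 Pa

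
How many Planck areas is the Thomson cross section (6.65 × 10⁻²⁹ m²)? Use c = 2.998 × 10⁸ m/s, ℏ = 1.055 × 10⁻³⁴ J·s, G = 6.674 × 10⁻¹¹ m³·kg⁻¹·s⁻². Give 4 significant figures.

Planck area: A_P = ℏG/c³ = 2.613 × 10⁻⁷⁰ m².
6.65 × 10⁻²⁹ / 2.613 × 10⁻⁷⁰ = 2.545 × 10⁴¹

2.545 × 10⁴¹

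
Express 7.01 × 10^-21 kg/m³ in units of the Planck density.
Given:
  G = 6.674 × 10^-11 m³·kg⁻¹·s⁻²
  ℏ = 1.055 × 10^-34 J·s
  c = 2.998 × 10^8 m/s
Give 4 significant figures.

Planck density: ρ_P = c⁵/(ℏG²) = 5.154 × 10^96 kg/m³.
7.01 × 10^-21 / 5.154 × 10^96 = 1.360 × 10^-117

1.360 × 10^-117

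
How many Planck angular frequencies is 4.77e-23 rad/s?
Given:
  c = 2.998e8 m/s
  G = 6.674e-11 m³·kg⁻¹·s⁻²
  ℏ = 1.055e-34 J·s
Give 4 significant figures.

2.572e-66

Planck angular frequency: ω_P = √(c⁵/(ℏG)) = 1.855e43 rad/s.
4.77e-23 / 1.855e43 = 2.572e-66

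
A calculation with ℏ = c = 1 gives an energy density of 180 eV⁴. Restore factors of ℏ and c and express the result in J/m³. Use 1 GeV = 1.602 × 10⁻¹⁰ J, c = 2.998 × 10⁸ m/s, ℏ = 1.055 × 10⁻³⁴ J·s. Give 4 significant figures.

[E]/[L]³ = [E]⁴/(ℏc)³; restore (ℏc)⁻³.
1 GeV⁴ → 1/(ℏc)³ × (1 GeV in J)⁴ = 2.082 × 10³⁷ J/m³.
Convert the energy scale: 180 eV⁴ = 1.80 × 10⁻³⁴ GeV⁴.
Result: 1.80 × 10⁻³⁴ × 2.082 × 10³⁷ = 3.747 × 10³ J/m³.

3.747 × 10³ J/m³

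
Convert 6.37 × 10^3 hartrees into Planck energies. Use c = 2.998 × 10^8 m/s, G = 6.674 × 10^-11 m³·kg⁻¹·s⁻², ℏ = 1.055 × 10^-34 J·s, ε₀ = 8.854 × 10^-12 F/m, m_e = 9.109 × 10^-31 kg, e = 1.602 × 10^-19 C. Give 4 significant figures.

hartree: E_h = m_e e⁴/(4πε₀ℏ)² = 4.354 × 10^-18 J
Planck energy: E_P = √(ℏc⁵/G) = 1.957 × 10^9 J
6.37 × 10^3 × 4.354 × 10^-18 / 1.957 × 10^9 = 1.418 × 10^-23

1.418 × 10^-23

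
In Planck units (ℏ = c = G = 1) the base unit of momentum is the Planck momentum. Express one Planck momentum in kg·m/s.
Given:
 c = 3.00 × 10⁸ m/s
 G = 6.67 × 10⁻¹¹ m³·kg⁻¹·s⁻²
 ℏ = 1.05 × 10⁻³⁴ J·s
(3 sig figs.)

6.52 kg·m/s

p_P = √(ℏc³/G)
  = √(42.5)
  = 6.52 kg·m/s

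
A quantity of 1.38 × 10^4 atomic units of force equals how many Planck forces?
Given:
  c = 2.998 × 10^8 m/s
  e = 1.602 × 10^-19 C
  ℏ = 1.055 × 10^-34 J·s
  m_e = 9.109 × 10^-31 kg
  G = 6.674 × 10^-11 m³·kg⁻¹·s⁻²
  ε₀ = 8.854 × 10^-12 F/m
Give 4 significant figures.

9.371 × 10^-48

atomic unit of force: F_au = E_h/a₀ = m_e²e⁶/((4πε₀)³ℏ⁴) = 8.220 × 10^-8 N
Planck force: F_P = c⁴/G = 1.210 × 10^44 N
1.38 × 10^4 × 8.220 × 10^-8 / 1.210 × 10^44 = 9.371 × 10^-48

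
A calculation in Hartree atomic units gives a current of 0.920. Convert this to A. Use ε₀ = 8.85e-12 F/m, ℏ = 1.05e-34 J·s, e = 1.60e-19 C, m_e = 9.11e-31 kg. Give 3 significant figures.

One atomic unit of electric current: I_au = e E_h/ℏ = m_e e⁵/((4πε₀)²ℏ³) = 6.67e-3 A.
0.920 × 6.67e-3 A = 6.14e-3 A

6.14e-3 A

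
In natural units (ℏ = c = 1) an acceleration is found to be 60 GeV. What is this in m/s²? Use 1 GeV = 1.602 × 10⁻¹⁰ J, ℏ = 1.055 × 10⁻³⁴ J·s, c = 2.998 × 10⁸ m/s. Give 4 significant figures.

Acceleration is [L]/[T]² = c·[E]/ℏ.
1 GeV → c/ℏ × (1 GeV in J) = 4.552 × 10³² m/s².
Result: 60 × 4.552 × 10³² = 2.731 × 10³⁴ m/s².

2.731 × 10³⁴ m/s²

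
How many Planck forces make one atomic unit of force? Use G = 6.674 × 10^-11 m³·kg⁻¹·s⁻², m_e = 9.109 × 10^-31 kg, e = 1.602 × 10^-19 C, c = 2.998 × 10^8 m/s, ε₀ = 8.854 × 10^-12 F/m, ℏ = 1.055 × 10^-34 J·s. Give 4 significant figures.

atomic unit of force: F_au = E_h/a₀ = m_e²e⁶/((4πε₀)³ℏ⁴) = 8.220 × 10^-8 N
Planck force: F_P = c⁴/G = 1.210 × 10^44 N
ratio = 8.220 × 10^-8 / 1.210 × 10^44 = 6.791 × 10^-52

6.791 × 10^-52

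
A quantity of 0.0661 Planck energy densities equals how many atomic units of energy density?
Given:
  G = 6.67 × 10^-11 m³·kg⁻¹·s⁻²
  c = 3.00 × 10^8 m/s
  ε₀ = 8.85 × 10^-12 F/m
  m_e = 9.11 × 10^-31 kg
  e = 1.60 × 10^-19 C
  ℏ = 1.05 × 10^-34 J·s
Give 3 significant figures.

1.03 × 10^99

Planck energy density: u_P = c⁷/(ℏG²) = 4.68 × 10^113 J/m³
atomic unit of energy density: u_au = E_h/a₀³ = m_e⁴e¹⁰/((4πε₀)⁵ℏ⁸) = 3.01 × 10^13 J/m³
0.0661 × 4.68 × 10^113 / 3.01 × 10^13 = 1.03 × 10^99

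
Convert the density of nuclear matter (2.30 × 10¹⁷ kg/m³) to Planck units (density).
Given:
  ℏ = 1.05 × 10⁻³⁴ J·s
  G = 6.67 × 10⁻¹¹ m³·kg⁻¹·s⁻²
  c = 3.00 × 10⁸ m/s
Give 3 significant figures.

4.42 × 10⁻⁸⁰

Planck density: ρ_P = c⁵/(ℏG²) = 5.20 × 10⁹⁶ kg/m³.
2.30 × 10¹⁷ / 5.20 × 10⁹⁶ = 4.42 × 10⁻⁸⁰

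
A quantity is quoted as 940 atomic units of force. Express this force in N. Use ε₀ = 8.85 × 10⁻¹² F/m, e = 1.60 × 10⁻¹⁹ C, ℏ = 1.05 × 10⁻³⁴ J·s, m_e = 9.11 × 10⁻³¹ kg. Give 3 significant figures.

One atomic unit of force: F_au = E_h/a₀ = m_e²e⁶/((4πε₀)³ℏ⁴) = 8.33 × 10⁻⁸ N.
940 × 8.33 × 10⁻⁸ N = 7.83 × 10⁻⁵ N

7.83 × 10⁻⁵ N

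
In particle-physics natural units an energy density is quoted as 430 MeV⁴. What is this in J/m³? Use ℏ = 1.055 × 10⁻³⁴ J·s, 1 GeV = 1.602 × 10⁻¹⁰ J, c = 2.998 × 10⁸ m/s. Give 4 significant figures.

8.951 × 10²⁷ J/m³

[E]/[L]³ = [E]⁴/(ℏc)³; restore (ℏc)⁻³.
1 GeV⁴ → 1/(ℏc)³ × (1 GeV in J)⁴ = 2.082 × 10³⁷ J/m³.
Convert the energy scale: 430 MeV⁴ = 4.30 × 10⁻¹⁰ GeV⁴.
Result: 4.30 × 10⁻¹⁰ × 2.082 × 10³⁷ = 8.951 × 10²⁷ J/m³.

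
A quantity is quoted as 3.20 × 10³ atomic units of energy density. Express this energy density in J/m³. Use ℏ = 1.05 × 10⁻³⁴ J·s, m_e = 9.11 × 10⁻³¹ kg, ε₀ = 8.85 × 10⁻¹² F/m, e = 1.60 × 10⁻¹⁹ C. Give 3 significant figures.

One atomic unit of energy density: u_au = E_h/a₀³ = m_e⁴e¹⁰/((4πε₀)⁵ℏ⁸) = 3.01 × 10¹³ J/m³.
3.20 × 10³ × 3.01 × 10¹³ J/m³ = 9.64 × 10¹⁶ J/m³

9.64 × 10¹⁶ J/m³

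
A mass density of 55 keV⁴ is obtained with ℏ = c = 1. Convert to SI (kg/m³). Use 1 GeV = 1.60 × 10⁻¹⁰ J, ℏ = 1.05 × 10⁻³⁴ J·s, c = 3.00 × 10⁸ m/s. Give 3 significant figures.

0.0128 kg/m³

Mass density is [E]/(c²[L]³) = [E]⁴/(ℏ³c⁵).
1 GeV⁴ → 1/(ℏ³c⁵) × (1 GeV in J)⁴ = 2.33 × 10²⁰ kg/m³.
Convert the energy scale: 55 keV⁴ = 5.50 × 10⁻²³ GeV⁴.
Result: 5.50 × 10⁻²³ × 2.33 × 10²⁰ = 0.0128 kg/m³.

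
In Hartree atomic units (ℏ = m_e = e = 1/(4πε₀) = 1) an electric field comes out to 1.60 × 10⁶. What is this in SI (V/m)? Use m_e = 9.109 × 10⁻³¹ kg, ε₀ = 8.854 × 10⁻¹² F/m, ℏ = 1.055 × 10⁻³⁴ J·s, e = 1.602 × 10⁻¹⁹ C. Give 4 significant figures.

One atomic unit of electric field: E_au = E_h/(e a₀) = m_e²e⁵/((4πε₀)³ℏ⁴) = 5.131 × 10¹¹ V/m.
1.60 × 10⁶ × 5.131 × 10¹¹ V/m = 8.209 × 10¹⁷ V/m

8.209 × 10¹⁷ V/m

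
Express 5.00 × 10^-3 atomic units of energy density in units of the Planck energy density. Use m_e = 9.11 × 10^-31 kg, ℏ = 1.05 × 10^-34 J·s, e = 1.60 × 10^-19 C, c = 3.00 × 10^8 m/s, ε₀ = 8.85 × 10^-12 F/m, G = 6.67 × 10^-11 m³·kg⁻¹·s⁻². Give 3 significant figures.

atomic unit of energy density: u_au = E_h/a₀³ = m_e⁴e¹⁰/((4πε₀)⁵ℏ⁸) = 3.01 × 10^13 J/m³
Planck energy density: u_P = c⁷/(ℏG²) = 4.68 × 10^113 J/m³
5.00 × 10^-3 × 3.01 × 10^13 / 4.68 × 10^113 = 3.22 × 10^-103

3.22 × 10^-103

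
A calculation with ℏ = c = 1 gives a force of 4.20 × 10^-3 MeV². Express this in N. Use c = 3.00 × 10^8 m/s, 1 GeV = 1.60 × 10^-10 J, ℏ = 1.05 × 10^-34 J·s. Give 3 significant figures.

3.41 × 10^-3 N

Force is [E]/[L] = [E]²/(ℏc); restore (ℏc)⁻¹.
1 GeV² → 1/(ℏc) × (1 GeV in J)² = 8.13 × 10^5 N.
Convert the energy scale: 4.20 × 10^-3 MeV² = 4.20 × 10^-9 GeV².
Result: 4.20 × 10^-9 × 8.13 × 10^5 = 3.41 × 10^-3 N.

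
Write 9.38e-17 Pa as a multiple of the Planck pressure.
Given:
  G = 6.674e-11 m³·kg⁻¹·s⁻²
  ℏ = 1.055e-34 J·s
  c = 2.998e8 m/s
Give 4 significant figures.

2.025e-130

Planck pressure: p_P = c⁷/(ℏG²) = 4.632e113 Pa.
9.38e-17 / 4.632e113 = 2.025e-130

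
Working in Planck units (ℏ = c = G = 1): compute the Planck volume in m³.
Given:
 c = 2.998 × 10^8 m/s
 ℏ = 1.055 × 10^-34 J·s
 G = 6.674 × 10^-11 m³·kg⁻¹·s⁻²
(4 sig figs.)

Dimensional analysis gives V_P = (ℏG/c³)^(3/2).
  = √(1.784 × 10^-209)
  = 4.224 × 10^-105 m³

4.224 × 10^-105 m³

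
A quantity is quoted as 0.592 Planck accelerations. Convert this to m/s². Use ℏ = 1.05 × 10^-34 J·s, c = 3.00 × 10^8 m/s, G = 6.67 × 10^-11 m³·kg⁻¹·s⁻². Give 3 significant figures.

One Planck acceleration: a_P = √(c⁷/(ℏG)) = 5.59 × 10^51 m/s².
0.592 × 5.59 × 10^51 m/s² = 3.31 × 10^51 m/s²

3.31 × 10^51 m/s²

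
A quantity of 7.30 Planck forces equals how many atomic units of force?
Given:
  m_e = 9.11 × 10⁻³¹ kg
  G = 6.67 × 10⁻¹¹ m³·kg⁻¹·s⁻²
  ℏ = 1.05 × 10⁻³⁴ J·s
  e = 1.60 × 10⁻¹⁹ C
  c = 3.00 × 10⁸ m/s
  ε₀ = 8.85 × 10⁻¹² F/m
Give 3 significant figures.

1.06 × 10⁵²

Planck force: F_P = c⁴/G = 1.21 × 10⁴⁴ N
atomic unit of force: F_au = E_h/a₀ = m_e²e⁶/((4πε₀)³ℏ⁴) = 8.33 × 10⁻⁸ N
7.30 × 1.21 × 10⁴⁴ / 8.33 × 10⁻⁸ = 1.06 × 10⁵²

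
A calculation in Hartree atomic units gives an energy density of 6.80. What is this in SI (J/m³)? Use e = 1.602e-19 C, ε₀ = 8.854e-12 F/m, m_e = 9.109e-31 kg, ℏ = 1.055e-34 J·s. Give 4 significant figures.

1.992e14 J/m³

One atomic unit of energy density: u_au = E_h/a₀³ = m_e⁴e¹⁰/((4πε₀)⁵ℏ⁸) = 2.929e13 J/m³.
6.80 × 2.929e13 J/m³ = 1.992e14 J/m³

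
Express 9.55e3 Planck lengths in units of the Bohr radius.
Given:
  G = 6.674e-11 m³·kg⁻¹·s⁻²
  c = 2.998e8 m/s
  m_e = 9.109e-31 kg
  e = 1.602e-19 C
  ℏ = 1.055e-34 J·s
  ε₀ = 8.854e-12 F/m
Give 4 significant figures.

2.914e-21

Planck length: ℓ_P = √(ℏG/c³) = 1.616e-35 m
Bohr radius: a₀ = 4πε₀ℏ²/(m_e e²) = 5.297e-11 m
9.55e3 × 1.616e-35 / 5.297e-11 = 2.914e-21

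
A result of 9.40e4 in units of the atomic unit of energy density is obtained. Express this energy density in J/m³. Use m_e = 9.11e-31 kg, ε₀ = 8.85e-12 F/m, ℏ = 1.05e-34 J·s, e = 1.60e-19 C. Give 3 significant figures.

2.83e18 J/m³

One atomic unit of energy density: u_au = E_h/a₀³ = m_e⁴e¹⁰/((4πε₀)⁵ℏ⁸) = 3.01e13 J/m³.
9.40e4 × 3.01e13 J/m³ = 2.83e18 J/m³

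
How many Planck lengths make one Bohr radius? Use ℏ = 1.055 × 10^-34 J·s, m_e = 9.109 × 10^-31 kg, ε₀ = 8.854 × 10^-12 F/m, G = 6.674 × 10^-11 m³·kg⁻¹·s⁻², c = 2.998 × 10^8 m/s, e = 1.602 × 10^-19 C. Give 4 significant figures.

3.277 × 10^24

Bohr radius: a₀ = 4πε₀ℏ²/(m_e e²) = 5.297 × 10^-11 m
Planck length: ℓ_P = √(ℏG/c³) = 1.616 × 10^-35 m
ratio = 5.297 × 10^-11 / 1.616 × 10^-35 = 3.277 × 10^24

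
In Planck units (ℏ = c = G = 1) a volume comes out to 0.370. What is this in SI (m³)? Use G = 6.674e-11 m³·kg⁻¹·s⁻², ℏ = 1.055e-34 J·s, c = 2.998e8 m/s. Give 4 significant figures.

1.563e-105 m³

One Planck volume: V_P = (ℏG/c³)^(3/2) = 4.224e-105 m³.
0.370 × 4.224e-105 m³ = 1.563e-105 m³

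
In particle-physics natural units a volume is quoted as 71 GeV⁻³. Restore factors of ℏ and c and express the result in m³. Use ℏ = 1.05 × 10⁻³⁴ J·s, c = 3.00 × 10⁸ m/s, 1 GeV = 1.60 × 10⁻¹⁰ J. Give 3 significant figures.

Volume is [L]³ = [E]⁻³·(ℏc)³.
1 GeV⁻³ → (ℏc)³ × (1 GeV in J)⁻³ = 7.63 × 10⁻⁴⁸ m³.
Result: 71 × 7.63 × 10⁻⁴⁸ = 5.42 × 10⁻⁴⁶ m³.

5.42 × 10⁻⁴⁶ m³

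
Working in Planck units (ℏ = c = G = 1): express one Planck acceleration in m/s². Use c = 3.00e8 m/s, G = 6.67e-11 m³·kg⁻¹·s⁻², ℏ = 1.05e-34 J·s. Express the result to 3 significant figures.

5.59e51 m/s²

From ℏ = c = G = 1 the acceleration scale is a_P = √(c⁷/(ℏG)).
  = √(3.12e103)
  = 5.59e51 m/s²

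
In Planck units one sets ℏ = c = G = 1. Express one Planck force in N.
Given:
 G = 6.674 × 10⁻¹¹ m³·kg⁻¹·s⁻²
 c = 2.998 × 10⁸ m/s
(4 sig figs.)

F_P = c⁴/G
  = 8.078 × 10³³ / 6.674 × 10⁻¹¹
  = 1.210 × 10⁴⁴ N

1.210 × 10⁴⁴ N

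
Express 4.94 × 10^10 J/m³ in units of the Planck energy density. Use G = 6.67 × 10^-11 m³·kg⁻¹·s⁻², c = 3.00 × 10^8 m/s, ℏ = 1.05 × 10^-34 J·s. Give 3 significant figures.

1.06 × 10^-103

Planck energy density: u_P = c⁷/(ℏG²) = 4.68 × 10^113 J/m³.
4.94 × 10^10 / 4.68 × 10^113 = 1.06 × 10^-103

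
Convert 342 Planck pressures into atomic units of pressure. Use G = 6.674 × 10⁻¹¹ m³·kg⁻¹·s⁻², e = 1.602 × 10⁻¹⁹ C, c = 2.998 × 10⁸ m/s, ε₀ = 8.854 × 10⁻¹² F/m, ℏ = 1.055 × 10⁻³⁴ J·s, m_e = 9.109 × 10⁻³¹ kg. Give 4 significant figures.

5.409 × 10¹⁰²

Planck pressure: p_P = c⁷/(ℏG²) = 4.632 × 10¹¹³ Pa
atomic unit of pressure: P_au = E_h/a₀³ = m_e⁴e¹⁰/((4πε₀)⁵ℏ⁸) = 2.929 × 10¹³ Pa
342 × 4.632 × 10¹¹³ / 2.929 × 10¹³ = 5.409 × 10¹⁰²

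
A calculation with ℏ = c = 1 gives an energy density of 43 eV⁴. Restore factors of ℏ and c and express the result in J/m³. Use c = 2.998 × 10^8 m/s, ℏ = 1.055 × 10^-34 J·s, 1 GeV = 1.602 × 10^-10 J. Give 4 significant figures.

895.1 J/m³

[E]/[L]³ = [E]⁴/(ℏc)³; restore (ℏc)⁻³.
1 GeV⁴ → 1/(ℏc)³ × (1 GeV in J)⁴ = 2.082 × 10^37 J/m³.
Convert the energy scale: 43 eV⁴ = 4.30 × 10^-35 GeV⁴.
Result: 4.30 × 10^-35 × 2.082 × 10^37 = 895.1 J/m³.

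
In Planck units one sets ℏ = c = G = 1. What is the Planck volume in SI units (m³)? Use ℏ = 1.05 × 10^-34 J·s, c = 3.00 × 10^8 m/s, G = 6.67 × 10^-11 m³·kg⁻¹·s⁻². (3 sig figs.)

V_P = (ℏG/c³)^(3/2)
  = √(1.75 × 10^-209)
  = 4.18 × 10^-105 m³

4.18 × 10^-105 m³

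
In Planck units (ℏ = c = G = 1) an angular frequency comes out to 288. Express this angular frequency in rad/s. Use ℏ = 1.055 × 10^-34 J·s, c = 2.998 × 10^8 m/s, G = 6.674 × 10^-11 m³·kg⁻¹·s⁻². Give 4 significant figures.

5.341 × 10^45 rad/s

One Planck angular frequency: ω_P = √(c⁵/(ℏG)) = 1.855 × 10^43 rad/s.
288 × 1.855 × 10^43 rad/s = 5.341 × 10^45 rad/s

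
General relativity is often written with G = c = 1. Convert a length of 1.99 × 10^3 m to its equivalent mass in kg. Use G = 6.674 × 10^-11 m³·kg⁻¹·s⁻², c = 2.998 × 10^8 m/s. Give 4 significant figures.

2.680 × 10^30 kg

Length → mass via c²/G.
1.99 × 10^3 m × (c²/G) = 2.680 × 10^30 kg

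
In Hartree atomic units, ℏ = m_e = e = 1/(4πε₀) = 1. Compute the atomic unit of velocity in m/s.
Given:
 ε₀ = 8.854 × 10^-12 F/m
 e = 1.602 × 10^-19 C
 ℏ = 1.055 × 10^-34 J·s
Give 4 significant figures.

2.186 × 10^6 m/s

The unique combination of the constants set to 1 with dimensions of velocity is v_au = e²/(4πε₀ℏ).
  = 2.566 × 10^-38 / 1.174 × 10^-44
  = 2.186 × 10^6 m/s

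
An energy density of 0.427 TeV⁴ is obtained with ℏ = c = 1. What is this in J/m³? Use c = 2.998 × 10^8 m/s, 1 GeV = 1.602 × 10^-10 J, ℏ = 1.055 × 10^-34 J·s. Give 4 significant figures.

[E]/[L]³ = [E]⁴/(ℏc)³; restore (ℏc)⁻³.
1 GeV⁴ → 1/(ℏc)³ × (1 GeV in J)⁴ = 2.082 × 10^37 J/m³.
Convert the energy scale: 0.427 TeV⁴ = 4.27 × 10^11 GeV⁴.
Result: 4.27 × 10^11 × 2.082 × 10^37 = 8.888 × 10^48 J/m³.

8.888 × 10^48 J/m³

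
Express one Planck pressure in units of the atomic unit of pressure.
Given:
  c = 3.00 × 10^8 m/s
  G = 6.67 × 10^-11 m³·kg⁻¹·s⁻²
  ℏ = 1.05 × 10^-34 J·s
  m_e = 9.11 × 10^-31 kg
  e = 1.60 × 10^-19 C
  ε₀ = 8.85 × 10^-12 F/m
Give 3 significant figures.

1.55 × 10^100

Planck pressure: p_P = c⁷/(ℏG²) = 4.68 × 10^113 Pa
atomic unit of pressure: P_au = E_h/a₀³ = m_e⁴e¹⁰/((4πε₀)⁵ℏ⁸) = 3.01 × 10^13 Pa
ratio = 4.68 × 10^113 / 3.01 × 10^13 = 1.55 × 10^100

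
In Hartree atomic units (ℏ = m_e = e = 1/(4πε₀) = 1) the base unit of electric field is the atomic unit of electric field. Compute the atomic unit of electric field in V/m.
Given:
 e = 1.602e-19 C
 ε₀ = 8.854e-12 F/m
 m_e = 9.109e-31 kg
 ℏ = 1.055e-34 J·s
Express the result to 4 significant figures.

5.131e11 V/m

E_au = E_h/(e a₀) = m_e²e⁵/((4πε₀)³ℏ⁴)
E_h = 4.354e-18 J
a₀ = 5.297e-11 m
E_h/(e·a₀) = 5.131e11 V/m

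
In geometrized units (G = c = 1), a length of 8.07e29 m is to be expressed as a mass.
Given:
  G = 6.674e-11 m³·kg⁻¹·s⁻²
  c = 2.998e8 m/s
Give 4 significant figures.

1.087e57 kg

Length → mass via c²/G.
8.07e29 m × (c²/G) = 1.087e57 kg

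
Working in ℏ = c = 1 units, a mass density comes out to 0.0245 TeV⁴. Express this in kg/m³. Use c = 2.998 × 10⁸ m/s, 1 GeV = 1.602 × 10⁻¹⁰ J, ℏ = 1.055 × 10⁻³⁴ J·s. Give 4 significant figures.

Mass density is [E]/(c²[L]³) = [E]⁴/(ℏ³c⁵).
1 GeV⁴ → 1/(ℏ³c⁵) × (1 GeV in J)⁴ = 2.316 × 10²⁰ kg/m³.
Convert the energy scale: 0.0245 TeV⁴ = 2.45 × 10¹⁰ GeV⁴.
Result: 2.45 × 10¹⁰ × 2.316 × 10²⁰ = 5.674 × 10³⁰ kg/m³.

5.674 × 10³⁰ kg/m³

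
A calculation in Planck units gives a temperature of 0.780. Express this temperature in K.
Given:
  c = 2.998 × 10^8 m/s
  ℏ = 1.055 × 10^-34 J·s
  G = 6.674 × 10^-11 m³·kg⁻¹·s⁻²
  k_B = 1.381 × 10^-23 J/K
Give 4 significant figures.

One Planck temperature: T_P = √(ℏc⁵/G) / k_B = 1.417 × 10^32 K.
0.780 × 1.417 × 10^32 K = 1.105 × 10^32 K

1.105 × 10^32 K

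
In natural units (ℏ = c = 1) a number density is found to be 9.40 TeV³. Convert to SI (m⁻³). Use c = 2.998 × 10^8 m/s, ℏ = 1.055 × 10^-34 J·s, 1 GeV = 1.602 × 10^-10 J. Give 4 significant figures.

Number density is [L]⁻³ = [E]³/(ℏc)³.
1 GeV³ → 1/(ℏc)³ × (1 GeV in J)³ = 1.299 × 10^47 m⁻³.
Convert the energy scale: 9.40 TeV³ = 9.40 × 10^9 GeV³.
Result: 9.40 × 10^9 × 1.299 × 10^47 = 1.221 × 10^57 m⁻³.

1.221 × 10^57 m⁻³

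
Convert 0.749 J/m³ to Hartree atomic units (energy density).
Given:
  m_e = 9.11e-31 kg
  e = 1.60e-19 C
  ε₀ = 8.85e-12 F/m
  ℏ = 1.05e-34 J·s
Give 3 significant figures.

2.49e-14

atomic unit of energy density: u_au = E_h/a₀³ = m_e⁴e¹⁰/((4πε₀)⁵ℏ⁸) = 3.01e13 J/m³.
0.749 / 3.01e13 = 2.49e-14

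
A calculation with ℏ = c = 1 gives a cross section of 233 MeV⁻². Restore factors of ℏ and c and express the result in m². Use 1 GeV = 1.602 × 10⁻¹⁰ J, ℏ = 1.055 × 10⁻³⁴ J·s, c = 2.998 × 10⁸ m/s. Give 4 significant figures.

9.082 × 10⁻²⁴ m²

Area is [L]² = [E]⁻²·(ℏc)²; restore (ℏc)².
1 GeV⁻² → (ℏc)² × (1 GeV in J)⁻² = 3.898 × 10⁻³² m².
Convert the energy scale: 233 MeV⁻² = 2.33 × 10⁸ GeV⁻².
Result: 2.33 × 10⁸ × 3.898 × 10⁻³² = 9.082 × 10⁻²⁴ m².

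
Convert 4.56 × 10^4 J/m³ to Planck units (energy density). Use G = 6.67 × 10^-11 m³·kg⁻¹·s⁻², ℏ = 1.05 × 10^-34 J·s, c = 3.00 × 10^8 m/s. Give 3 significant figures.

Planck energy density: u_P = c⁷/(ℏG²) = 4.68 × 10^113 J/m³.
4.56 × 10^4 / 4.68 × 10^113 = 9.74 × 10^-110

9.74 × 10^-110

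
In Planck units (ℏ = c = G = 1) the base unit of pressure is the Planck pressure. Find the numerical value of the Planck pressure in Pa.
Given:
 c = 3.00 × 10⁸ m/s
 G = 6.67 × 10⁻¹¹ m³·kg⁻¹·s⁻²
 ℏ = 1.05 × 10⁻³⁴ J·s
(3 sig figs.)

4.68 × 10¹¹³ Pa

p_P = c⁷/(ℏG²)
  = 2.19 × 10⁵⁹ / 4.67 × 10⁻⁵⁵
  = 4.68 × 10¹¹³ Pa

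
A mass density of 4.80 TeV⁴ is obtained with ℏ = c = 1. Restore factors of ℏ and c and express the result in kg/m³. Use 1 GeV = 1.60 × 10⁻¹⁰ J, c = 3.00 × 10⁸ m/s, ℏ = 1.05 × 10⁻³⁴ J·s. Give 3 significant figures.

Mass density is [E]/(c²[L]³) = [E]⁴/(ℏ³c⁵).
1 GeV⁴ → 1/(ℏ³c⁵) × (1 GeV in J)⁴ = 2.33 × 10²⁰ kg/m³.
Convert the energy scale: 4.80 TeV⁴ = 4.80 × 10¹² GeV⁴.
Result: 4.80 × 10¹² × 2.33 × 10²⁰ = 1.12 × 10³³ kg/m³.

1.12 × 10³³ kg/m³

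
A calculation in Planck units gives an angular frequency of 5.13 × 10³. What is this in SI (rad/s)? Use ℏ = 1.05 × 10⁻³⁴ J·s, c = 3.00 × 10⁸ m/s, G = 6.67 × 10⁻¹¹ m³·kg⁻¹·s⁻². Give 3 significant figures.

One Planck angular frequency: ω_P = √(c⁵/(ℏG)) = 1.86 × 10⁴³ rad/s.
5.13 × 10³ × 1.86 × 10⁴³ rad/s = 9.56 × 10⁴⁶ rad/s

9.56 × 10⁴⁶ rad/s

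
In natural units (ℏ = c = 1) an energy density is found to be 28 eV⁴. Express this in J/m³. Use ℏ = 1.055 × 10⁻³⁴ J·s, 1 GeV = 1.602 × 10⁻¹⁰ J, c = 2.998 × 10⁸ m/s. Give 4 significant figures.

582.8 J/m³

[E]/[L]³ = [E]⁴/(ℏc)³; restore (ℏc)⁻³.
1 GeV⁴ → 1/(ℏc)³ × (1 GeV in J)⁴ = 2.082 × 10³⁷ J/m³.
Convert the energy scale: 28 eV⁴ = 2.80 × 10⁻³⁵ GeV⁴.
Result: 2.80 × 10⁻³⁵ × 2.082 × 10³⁷ = 582.8 J/m³.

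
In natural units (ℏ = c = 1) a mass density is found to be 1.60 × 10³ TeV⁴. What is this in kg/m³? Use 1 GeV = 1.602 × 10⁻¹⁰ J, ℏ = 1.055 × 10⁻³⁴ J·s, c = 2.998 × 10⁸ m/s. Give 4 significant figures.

Mass density is [E]/(c²[L]³) = [E]⁴/(ℏ³c⁵).
1 GeV⁴ → 1/(ℏ³c⁵) × (1 GeV in J)⁴ = 2.316 × 10²⁰ kg/m³.
Convert the energy scale: 1.60 × 10³ TeV⁴ = 1.60 × 10¹⁵ GeV⁴.
Result: 1.60 × 10¹⁵ × 2.316 × 10²⁰ = 3.706 × 10³⁵ kg/m³.

3.706 × 10³⁵ kg/m³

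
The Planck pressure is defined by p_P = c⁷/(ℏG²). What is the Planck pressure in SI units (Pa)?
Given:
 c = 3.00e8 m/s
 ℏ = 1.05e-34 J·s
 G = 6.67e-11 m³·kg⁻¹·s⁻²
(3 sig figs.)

4.68e113 Pa

p_P = c⁷/(ℏG²)
  = 2.19e59 / 4.67e-55
  = 4.68e113 Pa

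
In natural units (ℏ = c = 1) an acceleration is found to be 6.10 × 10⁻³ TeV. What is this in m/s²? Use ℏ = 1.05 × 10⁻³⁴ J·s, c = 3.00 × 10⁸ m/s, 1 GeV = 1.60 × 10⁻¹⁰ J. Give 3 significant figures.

2.79 × 10³³ m/s²

Acceleration is [L]/[T]² = c·[E]/ℏ.
1 GeV → c/ℏ × (1 GeV in J) = 4.57 × 10³² m/s².
Convert the energy scale: 6.10 × 10⁻³ TeV = 6.10 GeV.
Result: 6.10 × 4.57 × 10³² = 2.79 × 10³³ m/s².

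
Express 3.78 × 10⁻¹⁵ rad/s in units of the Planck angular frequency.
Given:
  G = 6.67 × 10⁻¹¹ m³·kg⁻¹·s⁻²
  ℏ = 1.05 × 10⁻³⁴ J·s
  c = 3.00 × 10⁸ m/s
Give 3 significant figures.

Planck angular frequency: ω_P = √(c⁵/(ℏG)) = 1.86 × 10⁴³ rad/s.
3.78 × 10⁻¹⁵ / 1.86 × 10⁴³ = 2.03 × 10⁻⁵⁸

2.03 × 10⁻⁵⁸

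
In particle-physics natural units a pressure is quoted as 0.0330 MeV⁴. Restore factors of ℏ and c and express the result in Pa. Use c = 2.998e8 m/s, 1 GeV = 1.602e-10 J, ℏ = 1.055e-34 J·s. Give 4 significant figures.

6.869e23 Pa

Pressure is [E]/[L]³ = [E]⁴/(ℏc)³.
1 GeV⁴ → 1/(ℏc)³ × (1 GeV in J)⁴ = 2.082e37 Pa.
Convert the energy scale: 0.0330 MeV⁴ = 3.30e-14 GeV⁴.
Result: 3.30e-14 × 2.082e37 = 6.869e23 Pa.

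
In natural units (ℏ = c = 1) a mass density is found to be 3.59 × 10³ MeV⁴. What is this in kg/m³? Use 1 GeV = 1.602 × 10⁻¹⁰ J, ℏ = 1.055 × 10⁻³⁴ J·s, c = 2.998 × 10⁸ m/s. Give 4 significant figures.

8.314 × 10¹¹ kg/m³

Mass density is [E]/(c²[L]³) = [E]⁴/(ℏ³c⁵).
1 GeV⁴ → 1/(ℏ³c⁵) × (1 GeV in J)⁴ = 2.316 × 10²⁰ kg/m³.
Convert the energy scale: 3.59 × 10³ MeV⁴ = 3.59 × 10⁻⁹ GeV⁴.
Result: 3.59 × 10⁻⁹ × 2.316 × 10²⁰ = 8.314 × 10¹¹ kg/m³.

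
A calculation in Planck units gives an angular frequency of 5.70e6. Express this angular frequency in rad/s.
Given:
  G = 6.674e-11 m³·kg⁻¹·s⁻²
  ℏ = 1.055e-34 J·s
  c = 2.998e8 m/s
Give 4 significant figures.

1.057e50 rad/s

One Planck angular frequency: ω_P = √(c⁵/(ℏG)) = 1.855e43 rad/s.
5.70e6 × 1.855e43 rad/s = 1.057e50 rad/s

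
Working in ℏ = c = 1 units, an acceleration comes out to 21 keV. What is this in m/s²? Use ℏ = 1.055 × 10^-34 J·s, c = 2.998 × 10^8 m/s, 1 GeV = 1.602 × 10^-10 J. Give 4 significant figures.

Acceleration is [L]/[T]² = c·[E]/ℏ.
1 GeV → c/ℏ × (1 GeV in J) = 4.552 × 10^32 m/s².
Convert the energy scale: 21 keV = 2.10 × 10^-5 GeV.
Result: 2.10 × 10^-5 × 4.552 × 10^32 = 9.560 × 10^27 m/s².

9.560 × 10^27 m/s²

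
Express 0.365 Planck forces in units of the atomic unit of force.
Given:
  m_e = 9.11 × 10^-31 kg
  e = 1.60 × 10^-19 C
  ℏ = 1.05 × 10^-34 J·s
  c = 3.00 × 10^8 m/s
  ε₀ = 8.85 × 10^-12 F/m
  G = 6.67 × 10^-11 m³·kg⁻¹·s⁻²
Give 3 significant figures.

Planck force: F_P = c⁴/G = 1.21 × 10^44 N
atomic unit of force: F_au = E_h/a₀ = m_e²e⁶/((4πε₀)³ℏ⁴) = 8.33 × 10^-8 N
0.365 × 1.21 × 10^44 / 8.33 × 10^-8 = 5.32 × 10^50

5.32 × 10^50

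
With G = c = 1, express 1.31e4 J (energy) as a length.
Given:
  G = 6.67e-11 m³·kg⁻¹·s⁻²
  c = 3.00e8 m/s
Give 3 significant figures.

Energy → length via G/c⁴.
1.31e4 J × (G/c⁴) = 1.08e-40 m

1.08e-40 m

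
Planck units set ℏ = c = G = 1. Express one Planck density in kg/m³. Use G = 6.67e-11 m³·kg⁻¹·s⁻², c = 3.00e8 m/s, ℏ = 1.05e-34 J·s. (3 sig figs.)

5.20e96 kg/m³

The unique combination of the constants set to 1 with dimensions of density is ρ_P = c⁵/(ℏG²).
  = 2.43e42 / 4.67e-55
  = 5.20e96 kg/m³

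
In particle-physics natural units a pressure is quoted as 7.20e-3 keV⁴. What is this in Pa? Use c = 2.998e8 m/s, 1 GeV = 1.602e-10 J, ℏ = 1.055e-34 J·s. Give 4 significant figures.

1.499e11 Pa

Pressure is [E]/[L]³ = [E]⁴/(ℏc)³.
1 GeV⁴ → 1/(ℏc)³ × (1 GeV in J)⁴ = 2.082e37 Pa.
Convert the energy scale: 7.20e-3 keV⁴ = 7.20e-27 GeV⁴.
Result: 7.20e-27 × 2.082e37 = 1.499e11 Pa.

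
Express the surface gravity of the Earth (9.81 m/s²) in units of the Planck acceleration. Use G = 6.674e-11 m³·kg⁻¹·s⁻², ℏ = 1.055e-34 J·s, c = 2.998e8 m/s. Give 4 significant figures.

1.764e-51

Planck acceleration: a_P = √(c⁷/(ℏG)) = 5.560e51 m/s².
9.81 / 5.560e51 = 1.764e-51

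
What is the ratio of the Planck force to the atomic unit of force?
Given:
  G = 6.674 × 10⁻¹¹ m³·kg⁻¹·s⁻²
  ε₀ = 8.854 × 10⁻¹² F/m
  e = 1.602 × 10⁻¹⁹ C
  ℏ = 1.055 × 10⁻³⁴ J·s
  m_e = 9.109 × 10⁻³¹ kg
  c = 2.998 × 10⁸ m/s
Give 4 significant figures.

Planck force: F_P = c⁴/G = 1.210 × 10⁴⁴ N
atomic unit of force: F_au = E_h/a₀ = m_e²e⁶/((4πε₀)³ℏ⁴) = 8.220 × 10⁻⁸ N
ratio = 1.210 × 10⁴⁴ / 8.220 × 10⁻⁸ = 1.473 × 10⁵¹

1.473 × 10⁵¹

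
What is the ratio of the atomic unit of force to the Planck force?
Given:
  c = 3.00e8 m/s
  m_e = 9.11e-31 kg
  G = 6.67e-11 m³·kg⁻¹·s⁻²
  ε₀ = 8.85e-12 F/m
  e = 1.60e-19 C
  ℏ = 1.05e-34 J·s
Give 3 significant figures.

atomic unit of force: F_au = E_h/a₀ = m_e²e⁶/((4πε₀)³ℏ⁴) = 8.33e-8 N
Planck force: F_P = c⁴/G = 1.21e44 N
ratio = 8.33e-8 / 1.21e44 = 6.86e-52

6.86e-52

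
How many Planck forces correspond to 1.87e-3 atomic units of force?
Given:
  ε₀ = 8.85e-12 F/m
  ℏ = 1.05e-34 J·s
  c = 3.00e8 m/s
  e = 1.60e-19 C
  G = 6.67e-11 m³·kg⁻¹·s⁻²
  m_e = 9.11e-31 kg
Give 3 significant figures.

1.28e-54

atomic unit of force: F_au = E_h/a₀ = m_e²e⁶/((4πε₀)³ℏ⁴) = 8.33e-8 N
Planck force: F_P = c⁴/G = 1.21e44 N
1.87e-3 × 8.33e-8 / 1.21e44 = 1.28e-54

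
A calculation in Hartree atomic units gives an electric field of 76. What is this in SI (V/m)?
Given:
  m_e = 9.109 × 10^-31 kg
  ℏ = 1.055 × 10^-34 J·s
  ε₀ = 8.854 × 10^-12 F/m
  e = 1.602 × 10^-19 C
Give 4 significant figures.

One atomic unit of electric field: E_au = E_h/(e a₀) = m_e²e⁵/((4πε₀)³ℏ⁴) = 5.131 × 10^11 V/m.
76 × 5.131 × 10^11 V/m = 3.900 × 10^13 V/m

3.900 × 10^13 V/m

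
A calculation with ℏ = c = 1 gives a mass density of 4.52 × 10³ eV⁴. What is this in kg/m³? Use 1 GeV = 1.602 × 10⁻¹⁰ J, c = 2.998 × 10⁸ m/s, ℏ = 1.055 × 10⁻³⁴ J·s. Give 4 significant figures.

Mass density is [E]/(c²[L]³) = [E]⁴/(ℏ³c⁵).
1 GeV⁴ → 1/(ℏ³c⁵) × (1 GeV in J)⁴ = 2.316 × 10²⁰ kg/m³.
Convert the energy scale: 4.52 × 10³ eV⁴ = 4.52 × 10⁻³³ GeV⁴.
Result: 4.52 × 10⁻³³ × 2.316 × 10²⁰ = 1.047 × 10⁻¹² kg/m³.

1.047 × 10⁻¹² kg/m³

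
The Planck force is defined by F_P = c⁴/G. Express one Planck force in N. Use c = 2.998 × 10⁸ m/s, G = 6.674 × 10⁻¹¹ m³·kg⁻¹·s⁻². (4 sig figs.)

F_P = c⁴/G
  = 8.078 × 10³³ / 6.674 × 10⁻¹¹
  = 1.210 × 10⁴⁴ N

1.210 × 10⁴⁴ N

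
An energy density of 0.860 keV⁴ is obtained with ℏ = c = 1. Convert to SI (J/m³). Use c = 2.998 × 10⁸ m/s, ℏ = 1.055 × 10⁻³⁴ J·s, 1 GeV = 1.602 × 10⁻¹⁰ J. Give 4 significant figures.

1.790 × 10¹³ J/m³

[E]/[L]³ = [E]⁴/(ℏc)³; restore (ℏc)⁻³.
1 GeV⁴ → 1/(ℏc)³ × (1 GeV in J)⁴ = 2.082 × 10³⁷ J/m³.
Convert the energy scale: 0.860 keV⁴ = 8.60 × 10⁻²⁵ GeV⁴.
Result: 8.60 × 10⁻²⁵ × 2.082 × 10³⁷ = 1.790 × 10¹³ J/m³.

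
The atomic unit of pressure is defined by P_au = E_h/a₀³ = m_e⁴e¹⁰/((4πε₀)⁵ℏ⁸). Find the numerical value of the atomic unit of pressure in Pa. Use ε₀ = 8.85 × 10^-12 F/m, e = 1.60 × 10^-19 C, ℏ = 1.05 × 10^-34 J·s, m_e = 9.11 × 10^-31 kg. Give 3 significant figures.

3.01 × 10^13 Pa

P_au = E_h/a₀³ = m_e⁴e¹⁰/((4πε₀)⁵ℏ⁸)
E_h = 4.38 × 10^-18 J
a₀ = 5.26 × 10^-11 m
E_h/a₀³ = 3.01 × 10^13 Pa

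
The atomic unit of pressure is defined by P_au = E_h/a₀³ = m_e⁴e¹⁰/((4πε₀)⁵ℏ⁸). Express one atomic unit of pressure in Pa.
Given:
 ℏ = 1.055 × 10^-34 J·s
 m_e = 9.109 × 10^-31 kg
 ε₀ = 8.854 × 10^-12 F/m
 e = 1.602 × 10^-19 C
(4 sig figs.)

P_au = E_h/a₀³ = m_e⁴e¹⁰/((4πε₀)⁵ℏ⁸)
E_h = 4.354 × 10^-18 J
a₀ = 5.297 × 10^-11 m
E_h/a₀³ = 2.929 × 10^13 Pa

2.929 × 10^13 Pa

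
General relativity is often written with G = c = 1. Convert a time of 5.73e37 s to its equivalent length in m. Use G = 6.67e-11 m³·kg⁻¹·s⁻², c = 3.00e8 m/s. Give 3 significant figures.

Time → length via c.
5.73e37 s × (c) = 1.72e46 m

1.72e46 m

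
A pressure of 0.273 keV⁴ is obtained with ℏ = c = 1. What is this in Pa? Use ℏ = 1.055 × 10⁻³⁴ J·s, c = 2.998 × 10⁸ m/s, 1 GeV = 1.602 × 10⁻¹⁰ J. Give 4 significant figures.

Pressure is [E]/[L]³ = [E]⁴/(ℏc)³.
1 GeV⁴ → 1/(ℏc)³ × (1 GeV in J)⁴ = 2.082 × 10³⁷ Pa.
Convert the energy scale: 0.273 keV⁴ = 2.73 × 10⁻²⁵ GeV⁴.
Result: 2.73 × 10⁻²⁵ × 2.082 × 10³⁷ = 5.683 × 10¹² Pa.

5.683 × 10¹² Pa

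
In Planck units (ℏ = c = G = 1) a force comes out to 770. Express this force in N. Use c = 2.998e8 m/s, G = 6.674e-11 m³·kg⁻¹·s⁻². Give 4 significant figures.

9.320e46 N

One Planck force: F_P = c⁴/G = 1.210e44 N.
770 × 1.210e44 N = 9.320e46 N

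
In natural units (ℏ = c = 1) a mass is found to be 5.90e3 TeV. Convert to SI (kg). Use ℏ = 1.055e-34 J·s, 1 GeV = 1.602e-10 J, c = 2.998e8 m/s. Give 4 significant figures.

Mass is [E]/c²; divide by c².
1 GeV → 1/c² × (1 GeV in J) = 1.782e-27 kg.
Convert the energy scale: 5.90e3 TeV = 5.90e6 GeV.
Result: 5.90e6 × 1.782e-27 = 1.052e-20 kg.

1.052e-20 kg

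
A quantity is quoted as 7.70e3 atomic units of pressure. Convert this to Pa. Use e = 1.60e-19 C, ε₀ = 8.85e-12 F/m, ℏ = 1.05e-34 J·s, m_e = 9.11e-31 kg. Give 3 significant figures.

2.32e17 Pa

One atomic unit of pressure: P_au = E_h/a₀³ = m_e⁴e¹⁰/((4πε₀)⁵ℏ⁸) = 3.01e13 Pa.
7.70e3 × 3.01e13 Pa = 2.32e17 Pa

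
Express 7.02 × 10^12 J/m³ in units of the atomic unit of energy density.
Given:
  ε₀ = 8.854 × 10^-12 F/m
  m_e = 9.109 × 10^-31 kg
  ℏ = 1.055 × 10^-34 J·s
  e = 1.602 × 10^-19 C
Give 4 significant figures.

atomic unit of energy density: u_au = E_h/a₀³ = m_e⁴e¹⁰/((4πε₀)⁵ℏ⁸) = 2.929 × 10^13 J/m³.
7.02 × 10^12 / 2.929 × 10^13 = 0.2397

0.2397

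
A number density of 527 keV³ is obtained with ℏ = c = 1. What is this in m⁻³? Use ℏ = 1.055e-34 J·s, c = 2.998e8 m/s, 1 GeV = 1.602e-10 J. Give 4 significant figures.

6.848e31 m⁻³

Number density is [L]⁻³ = [E]³/(ℏc)³.
1 GeV³ → 1/(ℏc)³ × (1 GeV in J)³ = 1.299e47 m⁻³.
Convert the energy scale: 527 keV³ = 5.27e-16 GeV³.
Result: 5.27e-16 × 1.299e47 = 6.848e31 m⁻³.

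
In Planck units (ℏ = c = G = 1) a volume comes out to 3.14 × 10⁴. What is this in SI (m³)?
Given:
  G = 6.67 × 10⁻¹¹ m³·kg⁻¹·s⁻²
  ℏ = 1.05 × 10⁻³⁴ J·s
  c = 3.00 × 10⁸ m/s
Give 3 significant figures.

1.31 × 10⁻¹⁰⁰ m³

One Planck volume: V_P = (ℏG/c³)^(3/2) = 4.18 × 10⁻¹⁰⁵ m³.
3.14 × 10⁴ × 4.18 × 10⁻¹⁰⁵ m³ = 1.31 × 10⁻¹⁰⁰ m³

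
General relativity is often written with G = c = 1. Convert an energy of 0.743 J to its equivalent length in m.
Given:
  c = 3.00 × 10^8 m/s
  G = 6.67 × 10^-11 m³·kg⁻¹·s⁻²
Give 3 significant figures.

6.12 × 10^-45 m

Energy → length via G/c⁴.
0.743 J × (G/c⁴) = 6.12 × 10^-45 m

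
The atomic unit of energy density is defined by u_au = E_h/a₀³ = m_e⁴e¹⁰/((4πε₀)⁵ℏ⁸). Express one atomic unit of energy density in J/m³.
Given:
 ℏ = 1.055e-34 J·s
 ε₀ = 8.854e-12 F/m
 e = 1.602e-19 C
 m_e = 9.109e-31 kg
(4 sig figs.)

u_au = E_h/a₀³ = m_e⁴e¹⁰/((4πε₀)⁵ℏ⁸)
E_h = 4.354e-18 J
a₀ = 5.297e-11 m
E_h/a₀³ = 2.929e13 J/m³

2.929e13 J/m³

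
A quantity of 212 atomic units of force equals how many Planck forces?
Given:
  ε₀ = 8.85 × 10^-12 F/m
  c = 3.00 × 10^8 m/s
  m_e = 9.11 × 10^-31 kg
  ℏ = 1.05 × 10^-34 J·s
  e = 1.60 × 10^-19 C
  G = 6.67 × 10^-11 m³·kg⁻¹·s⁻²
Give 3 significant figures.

atomic unit of force: F_au = E_h/a₀ = m_e²e⁶/((4πε₀)³ℏ⁴) = 8.33 × 10^-8 N
Planck force: F_P = c⁴/G = 1.21 × 10^44 N
212 × 8.33 × 10^-8 / 1.21 × 10^44 = 1.45 × 10^-49

1.45 × 10^-49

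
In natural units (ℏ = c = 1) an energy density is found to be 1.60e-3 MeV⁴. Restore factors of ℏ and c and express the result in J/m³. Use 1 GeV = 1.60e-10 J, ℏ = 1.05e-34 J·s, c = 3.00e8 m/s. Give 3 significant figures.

3.35e22 J/m³

[E]/[L]³ = [E]⁴/(ℏc)³; restore (ℏc)⁻³.
1 GeV⁴ → 1/(ℏc)³ × (1 GeV in J)⁴ = 2.10e37 J/m³.
Convert the energy scale: 1.60e-3 MeV⁴ = 1.60e-15 GeV⁴.
Result: 1.60e-15 × 2.10e37 = 3.35e22 J/m³.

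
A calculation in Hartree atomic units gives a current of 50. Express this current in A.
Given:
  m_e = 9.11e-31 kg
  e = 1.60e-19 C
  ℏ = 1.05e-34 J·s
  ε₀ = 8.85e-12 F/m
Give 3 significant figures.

One atomic unit of electric current: I_au = e E_h/ℏ = m_e e⁵/((4πε₀)²ℏ³) = 6.67e-3 A.
50 × 6.67e-3 A = 0.334 A

0.334 A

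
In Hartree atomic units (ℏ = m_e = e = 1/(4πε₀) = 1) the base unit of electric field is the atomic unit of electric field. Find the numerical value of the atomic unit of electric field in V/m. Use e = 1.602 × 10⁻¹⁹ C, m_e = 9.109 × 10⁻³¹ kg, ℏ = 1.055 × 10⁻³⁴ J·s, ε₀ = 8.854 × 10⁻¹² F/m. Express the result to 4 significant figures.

5.131 × 10¹¹ V/m

E_au = E_h/(e a₀) = m_e²e⁵/((4πε₀)³ℏ⁴)
E_h = 4.354 × 10⁻¹⁸ J
a₀ = 5.297 × 10⁻¹¹ m
E_h/(e·a₀) = 5.131 × 10¹¹ V/m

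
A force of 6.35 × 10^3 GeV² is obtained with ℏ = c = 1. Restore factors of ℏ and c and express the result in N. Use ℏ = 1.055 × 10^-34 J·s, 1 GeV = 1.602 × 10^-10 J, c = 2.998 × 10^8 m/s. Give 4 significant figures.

5.152 × 10^9 N

Force is [E]/[L] = [E]²/(ℏc); restore (ℏc)⁻¹.
1 GeV² → 1/(ℏc) × (1 GeV in J)² = 8.114 × 10^5 N.
Result: 6.35 × 10^3 × 8.114 × 10^5 = 5.152 × 10^9 N.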